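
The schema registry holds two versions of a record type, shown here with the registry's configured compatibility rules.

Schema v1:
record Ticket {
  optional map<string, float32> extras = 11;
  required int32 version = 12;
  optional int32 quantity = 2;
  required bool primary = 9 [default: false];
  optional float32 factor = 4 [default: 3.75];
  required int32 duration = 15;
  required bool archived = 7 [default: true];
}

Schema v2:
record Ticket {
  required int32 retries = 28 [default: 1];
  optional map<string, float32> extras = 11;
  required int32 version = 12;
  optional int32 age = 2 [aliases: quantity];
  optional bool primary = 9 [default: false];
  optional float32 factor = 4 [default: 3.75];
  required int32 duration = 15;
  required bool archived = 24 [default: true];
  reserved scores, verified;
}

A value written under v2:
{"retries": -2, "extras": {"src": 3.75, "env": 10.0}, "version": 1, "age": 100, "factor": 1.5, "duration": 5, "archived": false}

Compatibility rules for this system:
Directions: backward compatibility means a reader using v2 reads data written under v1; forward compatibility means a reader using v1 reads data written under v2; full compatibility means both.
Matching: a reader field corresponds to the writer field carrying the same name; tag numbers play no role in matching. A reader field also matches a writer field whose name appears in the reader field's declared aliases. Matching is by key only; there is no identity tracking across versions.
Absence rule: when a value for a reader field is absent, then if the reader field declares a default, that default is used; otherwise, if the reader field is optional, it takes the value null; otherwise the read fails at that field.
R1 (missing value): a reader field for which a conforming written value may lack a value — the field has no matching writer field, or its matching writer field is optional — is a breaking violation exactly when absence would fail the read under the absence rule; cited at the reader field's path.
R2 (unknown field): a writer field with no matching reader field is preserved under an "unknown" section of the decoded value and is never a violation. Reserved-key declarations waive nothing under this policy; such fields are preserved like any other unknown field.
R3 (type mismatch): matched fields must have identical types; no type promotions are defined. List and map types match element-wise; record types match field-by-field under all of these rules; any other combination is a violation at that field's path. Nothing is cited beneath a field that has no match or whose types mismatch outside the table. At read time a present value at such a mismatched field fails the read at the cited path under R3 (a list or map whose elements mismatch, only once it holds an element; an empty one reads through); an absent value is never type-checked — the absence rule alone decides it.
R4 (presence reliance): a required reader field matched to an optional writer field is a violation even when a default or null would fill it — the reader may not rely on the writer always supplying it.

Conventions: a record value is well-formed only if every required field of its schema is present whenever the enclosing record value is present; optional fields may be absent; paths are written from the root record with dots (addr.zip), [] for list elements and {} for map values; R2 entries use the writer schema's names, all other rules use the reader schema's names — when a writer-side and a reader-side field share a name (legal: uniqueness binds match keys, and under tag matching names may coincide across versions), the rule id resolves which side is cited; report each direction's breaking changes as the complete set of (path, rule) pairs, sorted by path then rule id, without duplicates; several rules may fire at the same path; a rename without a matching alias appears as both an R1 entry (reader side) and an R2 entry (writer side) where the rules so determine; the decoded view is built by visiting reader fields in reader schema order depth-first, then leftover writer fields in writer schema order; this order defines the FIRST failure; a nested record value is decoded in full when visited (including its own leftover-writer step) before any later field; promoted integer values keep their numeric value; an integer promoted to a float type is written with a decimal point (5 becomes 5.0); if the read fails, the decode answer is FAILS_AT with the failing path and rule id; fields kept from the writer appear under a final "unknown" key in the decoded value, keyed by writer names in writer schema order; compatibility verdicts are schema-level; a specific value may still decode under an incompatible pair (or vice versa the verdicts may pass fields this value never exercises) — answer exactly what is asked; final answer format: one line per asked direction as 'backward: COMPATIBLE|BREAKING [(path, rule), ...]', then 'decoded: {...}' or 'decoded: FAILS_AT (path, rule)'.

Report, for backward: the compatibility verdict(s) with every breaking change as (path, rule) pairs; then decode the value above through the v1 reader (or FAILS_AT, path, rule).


backward: COMPATIBLE []; decoded: {"extras": {"src": 3.75, "env": 10.0}, "version": 1, "quantity": null, "primary": false, "factor": 1.5, "duration": 5, "archived": false, "unknown": {"retries": -2, "age": 100}}

each type pair in Ticket: writer, then reader
checking backward for Ticket: reader v2 against writer v1:
  retries has no writer counterpart
  extras: map<string, float32> -> map<string, float32>, writer optional; from extras
  version: int32 -> int32, writer required; from version
  age: int32 -> int32, writer optional; from quantity
  primary: bool -> bool, writer required; from primary
  factor: float32 -> float32, writer optional; from factor
  duration: int32 -> int32, writer required; from duration
  archived: bool -> bool, writer required; from archived
  => backward verdict for Ticket: COMPATIBLE, no violations
migrating the Ticket value to v1:
  extras := {"src": 3.75, "env": 10.0}
  version := 1
  quantity := null (not supplied -> null)
  primary := false (no value, default fills)
  factor := 1.5
  duration := 5
  archived := false
  writer retries: kept under "unknown"
  writer age: kept under "unknown"
  => decoded: {"extras": {"src": 3.75, "env": 10.0}, "version": 1, "quantity": null, "primary": false, "factor": 1.5, "duration": 5, "archived": false, "unknown": {"retries": -2, "age": 100}}
remaining Ticket differences; none change what is asked:
  field archived in record Ticket: tag 7 changed to 24 -> inert for the asked Ticket verdict: nothing fires
  field primary in record Ticket: required changed to optional -> fires only in the forward direction of Ticket, which is not asked here


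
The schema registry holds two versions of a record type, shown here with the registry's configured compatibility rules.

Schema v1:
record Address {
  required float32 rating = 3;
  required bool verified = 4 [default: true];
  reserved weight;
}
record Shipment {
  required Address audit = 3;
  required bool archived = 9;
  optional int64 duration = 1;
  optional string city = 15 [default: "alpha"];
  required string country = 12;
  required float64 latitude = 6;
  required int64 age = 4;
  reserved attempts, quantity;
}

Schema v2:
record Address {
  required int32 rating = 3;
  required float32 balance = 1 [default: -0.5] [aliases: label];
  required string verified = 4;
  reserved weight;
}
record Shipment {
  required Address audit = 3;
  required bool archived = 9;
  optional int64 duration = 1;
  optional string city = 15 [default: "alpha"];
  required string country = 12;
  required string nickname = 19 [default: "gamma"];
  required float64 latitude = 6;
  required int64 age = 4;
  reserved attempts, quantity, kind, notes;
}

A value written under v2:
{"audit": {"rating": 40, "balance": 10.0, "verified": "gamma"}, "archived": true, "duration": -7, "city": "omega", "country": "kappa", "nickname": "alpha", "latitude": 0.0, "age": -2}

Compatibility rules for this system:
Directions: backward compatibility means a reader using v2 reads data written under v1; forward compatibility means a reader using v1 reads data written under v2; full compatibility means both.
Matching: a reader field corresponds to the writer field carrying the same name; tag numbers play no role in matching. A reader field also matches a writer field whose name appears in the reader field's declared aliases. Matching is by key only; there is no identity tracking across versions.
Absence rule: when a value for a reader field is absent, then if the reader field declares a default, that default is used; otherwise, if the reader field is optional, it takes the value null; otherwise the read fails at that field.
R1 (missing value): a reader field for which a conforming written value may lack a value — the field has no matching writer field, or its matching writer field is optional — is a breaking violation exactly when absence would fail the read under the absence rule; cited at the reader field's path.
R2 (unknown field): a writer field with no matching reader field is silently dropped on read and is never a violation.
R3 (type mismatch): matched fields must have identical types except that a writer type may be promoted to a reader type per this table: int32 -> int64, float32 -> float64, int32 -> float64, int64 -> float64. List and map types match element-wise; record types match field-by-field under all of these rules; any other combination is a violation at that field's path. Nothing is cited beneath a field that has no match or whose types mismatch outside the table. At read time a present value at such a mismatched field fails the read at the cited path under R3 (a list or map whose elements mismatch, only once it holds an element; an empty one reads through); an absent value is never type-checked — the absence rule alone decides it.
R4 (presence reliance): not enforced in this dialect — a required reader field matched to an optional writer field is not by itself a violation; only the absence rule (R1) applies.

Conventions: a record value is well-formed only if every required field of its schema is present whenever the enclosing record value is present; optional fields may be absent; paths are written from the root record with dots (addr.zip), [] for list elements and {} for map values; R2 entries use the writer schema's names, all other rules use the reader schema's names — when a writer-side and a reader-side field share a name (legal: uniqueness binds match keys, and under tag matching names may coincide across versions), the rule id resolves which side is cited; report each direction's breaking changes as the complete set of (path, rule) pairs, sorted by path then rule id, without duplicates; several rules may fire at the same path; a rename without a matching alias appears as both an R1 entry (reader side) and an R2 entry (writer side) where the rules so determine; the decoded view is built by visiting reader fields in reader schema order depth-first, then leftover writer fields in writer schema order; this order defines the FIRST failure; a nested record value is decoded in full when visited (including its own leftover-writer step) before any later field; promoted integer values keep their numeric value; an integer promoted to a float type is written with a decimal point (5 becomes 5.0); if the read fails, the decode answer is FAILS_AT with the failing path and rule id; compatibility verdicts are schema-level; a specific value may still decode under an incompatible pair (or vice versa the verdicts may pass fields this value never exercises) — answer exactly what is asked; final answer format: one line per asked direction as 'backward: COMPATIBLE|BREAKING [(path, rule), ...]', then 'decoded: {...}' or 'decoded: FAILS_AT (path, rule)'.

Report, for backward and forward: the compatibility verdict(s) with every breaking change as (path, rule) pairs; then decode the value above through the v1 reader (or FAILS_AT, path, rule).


the writer's type comes first in each Shipment pair
backward for Shipment (reader v2, writer v1):
  audit: Address -> Address, writer required; from audit
  archived: bool -> bool, writer required; from archived
  duration: int64 -> int64, writer optional; from duration
  city: string -> string, writer optional; from city
  country: string -> string, writer required; from country
  nickname has no writer counterpart
  latitude: float64 -> float64, writer required; from latitude
  age: int64 -> int64, writer required; from age
  audit.rating: float32 -> int32, writer required; from audit.rating
  audit.balance has no writer counterpart
  audit.verified: bool -> string, writer required; from audit.verified
  violation R3 at audit.rating
  violation R3 at audit.verified
  => backward verdict for Shipment: BREAKING, 2 violation(s)
forward for Shipment (reader v1, writer v2):
  audit: Address -> Address, writer required; from audit
  archived: bool -> bool, writer required; from archived
  duration: int64 -> int64, writer optional; from duration
  city: string -> string, writer optional; from city
  country: string -> string, writer required; from country
  latitude: float64 -> float64, writer required; from latitude
  age: int64 -> int64, writer required; from age
  writer nickname: unknown to reader
  audit.rating: int32 -> float32, writer required; from audit.rating
  audit.verified: string -> bool, writer required; from audit.verified
  writer audit.balance: unknown to reader
  violation R3 at audit.rating
  violation R3 at audit.verified
  => forward verdict for Shipment: BREAKING, 2 violation(s)
decoding the Shipment value with the v1 reader:
  read fails at audit.rating under R3
  => FAILS_AT (audit.rating, R3)

backward: BREAKING [(audit.rating, R3), (audit.verified, R3)]; forward: BREAKING [(audit.rating, R3), (audit.verified, R3)]; decoded: FAILS_AT (audit.rating, R3)


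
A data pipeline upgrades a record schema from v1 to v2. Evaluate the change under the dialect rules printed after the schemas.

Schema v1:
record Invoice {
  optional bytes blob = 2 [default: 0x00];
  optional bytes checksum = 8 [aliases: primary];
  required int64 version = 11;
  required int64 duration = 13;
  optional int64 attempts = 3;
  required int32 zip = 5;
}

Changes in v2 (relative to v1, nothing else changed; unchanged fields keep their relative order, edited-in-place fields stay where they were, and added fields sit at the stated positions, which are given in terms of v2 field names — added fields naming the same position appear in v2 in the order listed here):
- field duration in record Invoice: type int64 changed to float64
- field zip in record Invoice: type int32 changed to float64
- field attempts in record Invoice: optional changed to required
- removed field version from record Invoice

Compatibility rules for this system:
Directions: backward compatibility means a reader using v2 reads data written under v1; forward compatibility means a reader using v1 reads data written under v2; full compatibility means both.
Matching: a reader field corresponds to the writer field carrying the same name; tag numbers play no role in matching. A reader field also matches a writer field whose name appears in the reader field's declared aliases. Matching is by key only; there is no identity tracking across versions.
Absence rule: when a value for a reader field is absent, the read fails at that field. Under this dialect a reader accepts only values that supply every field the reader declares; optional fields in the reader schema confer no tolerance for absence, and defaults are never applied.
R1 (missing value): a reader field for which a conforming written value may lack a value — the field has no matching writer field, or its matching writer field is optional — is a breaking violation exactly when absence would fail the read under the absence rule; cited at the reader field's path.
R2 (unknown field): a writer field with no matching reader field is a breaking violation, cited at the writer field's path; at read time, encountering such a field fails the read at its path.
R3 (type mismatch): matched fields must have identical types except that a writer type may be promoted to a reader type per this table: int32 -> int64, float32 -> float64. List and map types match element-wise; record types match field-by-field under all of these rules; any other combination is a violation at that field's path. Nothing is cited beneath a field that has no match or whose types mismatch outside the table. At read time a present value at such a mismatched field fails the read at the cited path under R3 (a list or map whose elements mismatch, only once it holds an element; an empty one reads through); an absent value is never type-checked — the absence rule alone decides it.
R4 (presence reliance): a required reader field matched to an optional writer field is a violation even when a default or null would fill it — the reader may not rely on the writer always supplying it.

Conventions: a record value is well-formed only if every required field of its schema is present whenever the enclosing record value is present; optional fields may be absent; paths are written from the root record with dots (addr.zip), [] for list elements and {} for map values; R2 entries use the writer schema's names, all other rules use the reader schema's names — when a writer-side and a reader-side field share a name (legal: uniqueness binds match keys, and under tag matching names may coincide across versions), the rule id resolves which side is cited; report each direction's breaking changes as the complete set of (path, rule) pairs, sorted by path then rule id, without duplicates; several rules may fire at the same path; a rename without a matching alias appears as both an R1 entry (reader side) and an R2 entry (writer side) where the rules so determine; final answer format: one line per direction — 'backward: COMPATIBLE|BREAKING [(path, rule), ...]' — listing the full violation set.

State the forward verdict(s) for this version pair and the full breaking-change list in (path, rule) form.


arrows below run writer -> reader for Invoice
forward analysis of Invoice with v1 as reader and v2 as writer:
  blob: paired with writer blob (bytes -> bytes; writer optional)
  checksum: paired with writer checksum (bytes -> bytes; writer optional)
  no writer field matches reader version
  duration: paired with writer duration (float64 -> int64; writer required)
  attempts: paired with writer attempts (int64 -> int64; writer required)
  zip: paired with writer zip (float64 -> int32; writer required)
  R1 fires at blob
  R1 fires at checksum
  R3 fires at duration
  R1 fires at version
  R3 fires at zip
  forward on Invoice therefore BREAKING (5)

forward: BREAKING [(blob, R1), (checksum, R1), (duration, R3), (version, R1), (zip, R3)]


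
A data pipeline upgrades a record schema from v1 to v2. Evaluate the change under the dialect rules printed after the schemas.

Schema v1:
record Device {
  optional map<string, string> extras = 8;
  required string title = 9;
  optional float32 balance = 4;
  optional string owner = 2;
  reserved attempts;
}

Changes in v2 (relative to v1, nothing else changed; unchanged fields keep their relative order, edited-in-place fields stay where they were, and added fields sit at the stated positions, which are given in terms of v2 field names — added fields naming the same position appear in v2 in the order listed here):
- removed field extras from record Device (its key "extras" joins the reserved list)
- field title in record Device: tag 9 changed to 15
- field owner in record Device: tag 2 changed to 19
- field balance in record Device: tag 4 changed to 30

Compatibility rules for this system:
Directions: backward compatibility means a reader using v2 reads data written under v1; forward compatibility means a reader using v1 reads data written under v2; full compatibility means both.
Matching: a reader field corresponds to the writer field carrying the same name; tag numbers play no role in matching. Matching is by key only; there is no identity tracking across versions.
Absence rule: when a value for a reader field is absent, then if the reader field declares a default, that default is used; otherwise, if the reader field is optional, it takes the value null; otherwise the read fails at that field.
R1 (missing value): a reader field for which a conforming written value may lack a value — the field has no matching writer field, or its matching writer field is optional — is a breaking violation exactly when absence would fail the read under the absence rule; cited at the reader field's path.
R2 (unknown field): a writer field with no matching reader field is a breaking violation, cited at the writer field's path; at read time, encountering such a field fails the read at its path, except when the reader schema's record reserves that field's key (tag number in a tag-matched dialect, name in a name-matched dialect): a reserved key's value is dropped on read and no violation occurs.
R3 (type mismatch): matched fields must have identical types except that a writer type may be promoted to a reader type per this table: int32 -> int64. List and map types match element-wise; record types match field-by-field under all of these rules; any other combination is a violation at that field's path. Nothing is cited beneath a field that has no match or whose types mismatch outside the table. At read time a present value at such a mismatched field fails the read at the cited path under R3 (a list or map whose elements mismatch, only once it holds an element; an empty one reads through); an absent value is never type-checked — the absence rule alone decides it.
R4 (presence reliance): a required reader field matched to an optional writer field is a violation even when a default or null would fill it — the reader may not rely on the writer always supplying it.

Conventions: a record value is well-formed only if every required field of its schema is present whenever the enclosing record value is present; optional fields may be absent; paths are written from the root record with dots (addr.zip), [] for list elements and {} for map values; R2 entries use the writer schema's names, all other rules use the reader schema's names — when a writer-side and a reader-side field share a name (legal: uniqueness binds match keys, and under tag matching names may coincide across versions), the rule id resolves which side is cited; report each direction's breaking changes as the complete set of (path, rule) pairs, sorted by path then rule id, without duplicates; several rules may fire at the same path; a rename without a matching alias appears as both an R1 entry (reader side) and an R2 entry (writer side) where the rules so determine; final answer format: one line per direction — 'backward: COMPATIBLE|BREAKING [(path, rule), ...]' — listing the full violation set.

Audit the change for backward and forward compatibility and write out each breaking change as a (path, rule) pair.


backward: COMPATIBLE []; forward: COMPATIBLE []

in Device below, arrows point writer -> reader
backward pass over Device, reader schema v2, writer schema v1:
  string -> string, writer required: title aligns to title
  float32 -> float32, writer optional: balance aligns to balance
  string -> string, writer optional: owner aligns to owner
  leftover writer field: extras
  => no violations; backward on Device: COMPATIBLE
forward pass over Device, reader schema v1, writer schema v2:
  extras: no writer match
  string -> string, writer required: title aligns to title
  float32 -> float32, writer optional: balance aligns to balance
  string -> string, writer optional: owner aligns to owner
  => no violations; forward on Device: COMPATIBLE


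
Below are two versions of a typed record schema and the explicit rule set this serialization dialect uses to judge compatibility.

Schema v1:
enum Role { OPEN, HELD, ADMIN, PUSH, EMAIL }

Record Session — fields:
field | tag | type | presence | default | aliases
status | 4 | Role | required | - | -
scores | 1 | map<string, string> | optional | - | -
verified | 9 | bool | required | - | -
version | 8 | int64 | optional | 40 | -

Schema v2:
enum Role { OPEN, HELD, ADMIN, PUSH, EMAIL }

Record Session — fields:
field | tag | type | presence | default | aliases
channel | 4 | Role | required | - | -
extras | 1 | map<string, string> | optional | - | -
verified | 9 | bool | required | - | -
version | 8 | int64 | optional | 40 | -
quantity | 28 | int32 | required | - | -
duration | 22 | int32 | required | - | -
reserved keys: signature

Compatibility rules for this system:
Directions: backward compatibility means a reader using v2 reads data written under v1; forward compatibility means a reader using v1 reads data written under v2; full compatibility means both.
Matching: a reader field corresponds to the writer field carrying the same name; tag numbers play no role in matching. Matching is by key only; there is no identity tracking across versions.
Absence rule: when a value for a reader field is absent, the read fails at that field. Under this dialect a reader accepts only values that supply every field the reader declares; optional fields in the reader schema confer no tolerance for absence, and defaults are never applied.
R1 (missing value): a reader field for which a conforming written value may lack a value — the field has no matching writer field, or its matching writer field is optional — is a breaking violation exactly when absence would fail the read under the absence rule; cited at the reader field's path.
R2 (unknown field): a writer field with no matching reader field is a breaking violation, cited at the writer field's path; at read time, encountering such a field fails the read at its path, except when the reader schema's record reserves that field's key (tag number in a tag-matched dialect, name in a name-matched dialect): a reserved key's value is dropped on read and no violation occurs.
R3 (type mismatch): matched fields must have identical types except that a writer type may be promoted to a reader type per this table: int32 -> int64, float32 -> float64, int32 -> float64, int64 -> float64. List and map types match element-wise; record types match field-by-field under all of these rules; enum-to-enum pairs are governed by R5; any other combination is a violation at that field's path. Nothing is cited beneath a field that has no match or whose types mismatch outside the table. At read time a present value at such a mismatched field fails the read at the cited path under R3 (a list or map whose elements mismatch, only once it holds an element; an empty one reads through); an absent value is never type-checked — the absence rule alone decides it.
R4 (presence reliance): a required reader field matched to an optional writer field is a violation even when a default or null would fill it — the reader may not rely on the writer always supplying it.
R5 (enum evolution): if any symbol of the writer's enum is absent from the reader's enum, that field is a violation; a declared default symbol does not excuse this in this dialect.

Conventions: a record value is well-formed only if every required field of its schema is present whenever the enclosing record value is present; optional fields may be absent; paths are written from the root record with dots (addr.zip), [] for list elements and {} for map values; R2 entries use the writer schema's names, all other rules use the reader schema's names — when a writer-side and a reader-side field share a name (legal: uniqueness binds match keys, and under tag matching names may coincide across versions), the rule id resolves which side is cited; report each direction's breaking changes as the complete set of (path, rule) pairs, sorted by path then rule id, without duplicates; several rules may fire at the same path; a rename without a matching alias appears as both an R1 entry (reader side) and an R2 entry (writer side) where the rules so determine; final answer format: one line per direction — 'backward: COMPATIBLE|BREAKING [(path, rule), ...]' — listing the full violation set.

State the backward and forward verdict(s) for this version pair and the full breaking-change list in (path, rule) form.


backward: BREAKING [(channel, R1), (duration, R1), (extras, R1), (quantity, R1), (scores, R2), (status, R2), (version, R1)]; forward: BREAKING [(channel, R2), (duration, R2), (extras, R2), (quantity, R2), (scores, R1), (status, R1), (version, R1)]

the writer's type comes first in each Session pair
checking backward for Session: reader v2 against writer v1:
  channel: no writer match
  extras: no writer match
  verified: paired with writer verified (bool -> bool; writer required)
  version: paired with writer version (int64 -> int64; writer optional)
  quantity: no writer match
  duration: no writer match
  writer status: unknown to reader
  writer scores: unknown to reader
  rule R1 violated at channel
  rule R1 violated at duration
  rule R1 violated at extras
  rule R1 violated at quantity
  rule R2 violated at scores
  rule R2 violated at status
  rule R1 violated at version
  => backward verdict for Session: BREAKING, 7 violation(s)
checking forward for Session: reader v1 against writer v2:
  status: no writer match
  scores: no writer match
  verified: paired with writer verified (bool -> bool; writer required)
  version: paired with writer version (int64 -> int64; writer optional)
  writer channel: unknown to reader
  writer extras: unknown to reader
  writer quantity: unknown to reader
  writer duration: unknown to reader
  rule R2 violated at channel
  rule R2 violated at duration
  rule R2 violated at extras
  rule R2 violated at quantity
  rule R1 violated at scores
  rule R1 violated at status
  rule R1 violated at version
  => forward verdict for Session: BREAKING, 7 violation(s)


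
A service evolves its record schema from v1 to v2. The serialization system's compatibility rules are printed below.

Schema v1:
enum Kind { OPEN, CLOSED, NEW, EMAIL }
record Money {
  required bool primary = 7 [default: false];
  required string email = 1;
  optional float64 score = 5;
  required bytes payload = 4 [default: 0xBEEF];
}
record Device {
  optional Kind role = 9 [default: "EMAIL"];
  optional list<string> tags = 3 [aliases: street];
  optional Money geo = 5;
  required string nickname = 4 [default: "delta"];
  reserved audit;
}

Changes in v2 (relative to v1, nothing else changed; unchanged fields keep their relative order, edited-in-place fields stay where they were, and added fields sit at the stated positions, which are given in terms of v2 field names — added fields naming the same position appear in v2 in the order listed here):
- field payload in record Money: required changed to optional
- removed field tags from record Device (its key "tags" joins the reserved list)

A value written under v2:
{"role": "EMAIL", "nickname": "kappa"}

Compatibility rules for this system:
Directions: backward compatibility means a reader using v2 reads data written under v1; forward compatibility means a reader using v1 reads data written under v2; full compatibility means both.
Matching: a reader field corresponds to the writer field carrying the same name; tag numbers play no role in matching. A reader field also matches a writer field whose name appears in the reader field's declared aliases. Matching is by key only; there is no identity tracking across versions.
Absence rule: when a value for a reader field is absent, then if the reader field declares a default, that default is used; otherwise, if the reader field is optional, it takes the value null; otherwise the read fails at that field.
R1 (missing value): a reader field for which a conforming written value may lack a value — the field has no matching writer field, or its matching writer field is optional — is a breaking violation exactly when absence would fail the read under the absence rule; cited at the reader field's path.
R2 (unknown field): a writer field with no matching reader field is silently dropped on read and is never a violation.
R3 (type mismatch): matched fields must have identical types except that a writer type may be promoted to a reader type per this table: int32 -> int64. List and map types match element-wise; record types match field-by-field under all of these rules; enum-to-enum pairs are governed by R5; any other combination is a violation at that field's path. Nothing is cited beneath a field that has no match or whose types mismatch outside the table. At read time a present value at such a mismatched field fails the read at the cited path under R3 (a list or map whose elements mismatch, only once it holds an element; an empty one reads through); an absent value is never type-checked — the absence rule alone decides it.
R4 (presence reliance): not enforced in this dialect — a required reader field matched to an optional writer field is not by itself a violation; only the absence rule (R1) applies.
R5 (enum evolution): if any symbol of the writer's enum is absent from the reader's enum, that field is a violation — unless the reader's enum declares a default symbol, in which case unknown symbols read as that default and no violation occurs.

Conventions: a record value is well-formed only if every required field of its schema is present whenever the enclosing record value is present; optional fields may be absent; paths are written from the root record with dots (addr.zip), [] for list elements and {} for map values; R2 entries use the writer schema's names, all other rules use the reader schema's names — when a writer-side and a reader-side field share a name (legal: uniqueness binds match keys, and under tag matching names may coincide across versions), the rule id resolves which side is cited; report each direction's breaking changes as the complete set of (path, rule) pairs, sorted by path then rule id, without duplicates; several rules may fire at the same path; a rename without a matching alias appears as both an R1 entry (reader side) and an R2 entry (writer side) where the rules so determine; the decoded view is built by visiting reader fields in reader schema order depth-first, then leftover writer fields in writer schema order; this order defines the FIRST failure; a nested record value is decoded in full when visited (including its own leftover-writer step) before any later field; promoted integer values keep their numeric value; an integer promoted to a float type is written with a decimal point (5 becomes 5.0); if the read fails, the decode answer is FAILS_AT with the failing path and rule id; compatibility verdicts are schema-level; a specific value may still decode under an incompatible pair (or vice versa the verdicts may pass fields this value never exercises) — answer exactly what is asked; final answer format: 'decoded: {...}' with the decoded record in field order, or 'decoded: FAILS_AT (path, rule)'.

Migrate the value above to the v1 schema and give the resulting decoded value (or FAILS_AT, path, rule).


in Device below, arrows point writer -> reader
migrating the Device value to v1:
  role := "EMAIL"
  tags := null (not supplied -> null)
  geo := null (not supplied -> null)
  nickname := "kappa"
  => decoded: {"role": "EMAIL", "tags": null, "geo": null, "nickname": "kappa"}
ruling out the remaining Device differences:
  field payload in record Money: required changed to optional -> no rule fires on it and the decoded Device view is identical with or without it
  removed field tags from record Device (its key "tags" joins the reserved list) -> no rule fires on it and the decoded Device view is identical with or without it

decoded: {"role": "EMAIL", "tags": null, "geo": null, "nickname": "kappa"}


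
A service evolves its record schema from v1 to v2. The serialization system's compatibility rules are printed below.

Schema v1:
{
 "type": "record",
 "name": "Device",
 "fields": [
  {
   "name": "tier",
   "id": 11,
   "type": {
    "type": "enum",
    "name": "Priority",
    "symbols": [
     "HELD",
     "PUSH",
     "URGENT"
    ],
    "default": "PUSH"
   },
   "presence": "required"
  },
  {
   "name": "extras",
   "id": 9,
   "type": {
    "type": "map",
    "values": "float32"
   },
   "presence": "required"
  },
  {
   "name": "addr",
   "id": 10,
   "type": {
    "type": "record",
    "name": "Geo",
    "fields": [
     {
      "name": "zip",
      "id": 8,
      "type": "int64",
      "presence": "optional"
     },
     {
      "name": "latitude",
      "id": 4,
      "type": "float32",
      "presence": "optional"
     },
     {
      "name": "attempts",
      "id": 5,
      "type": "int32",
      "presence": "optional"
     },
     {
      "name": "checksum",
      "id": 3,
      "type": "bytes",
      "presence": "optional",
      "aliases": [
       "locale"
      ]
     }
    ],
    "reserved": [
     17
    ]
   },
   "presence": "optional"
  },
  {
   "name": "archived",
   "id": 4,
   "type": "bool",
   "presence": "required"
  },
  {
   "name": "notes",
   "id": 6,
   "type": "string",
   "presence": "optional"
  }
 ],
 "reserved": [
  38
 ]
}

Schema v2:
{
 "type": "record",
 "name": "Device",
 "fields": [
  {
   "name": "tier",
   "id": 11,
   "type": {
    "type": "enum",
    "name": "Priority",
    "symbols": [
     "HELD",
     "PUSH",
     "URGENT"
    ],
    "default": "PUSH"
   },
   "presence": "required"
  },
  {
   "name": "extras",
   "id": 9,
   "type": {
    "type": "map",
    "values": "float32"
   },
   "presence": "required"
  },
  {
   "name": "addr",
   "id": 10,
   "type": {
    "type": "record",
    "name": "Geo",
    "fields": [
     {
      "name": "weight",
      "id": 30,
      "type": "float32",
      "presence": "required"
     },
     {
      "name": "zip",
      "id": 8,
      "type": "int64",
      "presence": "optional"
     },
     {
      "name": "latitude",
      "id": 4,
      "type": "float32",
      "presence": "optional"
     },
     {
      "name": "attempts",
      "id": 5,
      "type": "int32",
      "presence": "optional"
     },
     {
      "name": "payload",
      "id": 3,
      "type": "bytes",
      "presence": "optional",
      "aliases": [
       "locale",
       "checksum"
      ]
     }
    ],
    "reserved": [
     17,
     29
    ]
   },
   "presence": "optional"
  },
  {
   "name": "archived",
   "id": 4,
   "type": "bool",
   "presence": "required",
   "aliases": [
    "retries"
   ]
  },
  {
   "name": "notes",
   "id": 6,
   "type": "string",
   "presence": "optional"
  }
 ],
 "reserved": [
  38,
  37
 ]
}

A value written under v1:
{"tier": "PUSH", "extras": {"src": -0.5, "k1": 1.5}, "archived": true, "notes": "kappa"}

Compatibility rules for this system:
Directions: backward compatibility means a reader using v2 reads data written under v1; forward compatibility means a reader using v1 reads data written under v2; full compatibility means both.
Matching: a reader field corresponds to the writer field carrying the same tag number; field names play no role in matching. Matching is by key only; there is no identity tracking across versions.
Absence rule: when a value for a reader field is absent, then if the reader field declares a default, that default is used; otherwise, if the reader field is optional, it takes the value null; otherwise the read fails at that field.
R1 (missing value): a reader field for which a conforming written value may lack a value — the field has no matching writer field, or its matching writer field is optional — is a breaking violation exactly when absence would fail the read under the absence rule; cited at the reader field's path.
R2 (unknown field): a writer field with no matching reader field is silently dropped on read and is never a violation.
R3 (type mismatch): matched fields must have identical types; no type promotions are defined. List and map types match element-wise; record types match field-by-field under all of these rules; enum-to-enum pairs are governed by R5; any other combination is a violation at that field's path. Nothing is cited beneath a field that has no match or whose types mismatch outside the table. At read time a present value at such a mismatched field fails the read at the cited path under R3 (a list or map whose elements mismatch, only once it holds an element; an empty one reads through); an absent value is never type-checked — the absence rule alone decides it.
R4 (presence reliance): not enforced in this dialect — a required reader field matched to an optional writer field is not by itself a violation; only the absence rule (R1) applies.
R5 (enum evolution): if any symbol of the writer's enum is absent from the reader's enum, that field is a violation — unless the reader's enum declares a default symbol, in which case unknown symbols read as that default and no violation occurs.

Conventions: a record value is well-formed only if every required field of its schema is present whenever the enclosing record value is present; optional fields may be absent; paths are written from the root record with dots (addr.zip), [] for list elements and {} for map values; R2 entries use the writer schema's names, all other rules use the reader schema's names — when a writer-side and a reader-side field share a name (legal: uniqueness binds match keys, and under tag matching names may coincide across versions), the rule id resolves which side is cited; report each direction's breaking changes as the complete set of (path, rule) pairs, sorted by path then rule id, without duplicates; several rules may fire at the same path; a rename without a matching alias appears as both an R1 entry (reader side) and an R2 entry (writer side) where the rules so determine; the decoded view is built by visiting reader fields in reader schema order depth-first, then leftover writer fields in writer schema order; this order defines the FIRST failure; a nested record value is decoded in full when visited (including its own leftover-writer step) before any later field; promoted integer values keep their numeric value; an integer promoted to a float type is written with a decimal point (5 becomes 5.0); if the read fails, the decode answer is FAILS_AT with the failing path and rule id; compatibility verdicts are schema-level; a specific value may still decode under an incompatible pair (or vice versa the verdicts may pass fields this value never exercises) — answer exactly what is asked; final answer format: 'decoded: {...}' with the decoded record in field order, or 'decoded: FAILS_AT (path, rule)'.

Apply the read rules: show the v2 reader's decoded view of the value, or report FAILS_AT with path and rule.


decoded: {"tier": "PUSH", "extras": {"src": -0.5, "k1": 1.5}, "addr": null, "archived": true, "notes": "kappa"}

each type pair in Device: writer, then reader
decode walk for Device under reader schema v2:
  tier := "PUSH"
  extras := {"src": -0.5, "k1": 1.5}
  addr := null (not supplied -> null)
  archived := true
  notes := "kappa"
  => decoded: {"tier": "PUSH", "extras": {"src": -0.5, "k1": 1.5}, "addr": null, "archived": true, "notes": "kappa"}
the rest of the Device diff is inert for this question:
  renamed field checksum to payload in record Geo (alias checksum declared on the renamed field) -> no rule fires on it and the decoded Device view is identical with or without it
  added field weight to record Geo: required float32, tag 30 (in v2 it sits immediately before zip) -> changes Device's schema-level verdicts only — the decode of this value is the same
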